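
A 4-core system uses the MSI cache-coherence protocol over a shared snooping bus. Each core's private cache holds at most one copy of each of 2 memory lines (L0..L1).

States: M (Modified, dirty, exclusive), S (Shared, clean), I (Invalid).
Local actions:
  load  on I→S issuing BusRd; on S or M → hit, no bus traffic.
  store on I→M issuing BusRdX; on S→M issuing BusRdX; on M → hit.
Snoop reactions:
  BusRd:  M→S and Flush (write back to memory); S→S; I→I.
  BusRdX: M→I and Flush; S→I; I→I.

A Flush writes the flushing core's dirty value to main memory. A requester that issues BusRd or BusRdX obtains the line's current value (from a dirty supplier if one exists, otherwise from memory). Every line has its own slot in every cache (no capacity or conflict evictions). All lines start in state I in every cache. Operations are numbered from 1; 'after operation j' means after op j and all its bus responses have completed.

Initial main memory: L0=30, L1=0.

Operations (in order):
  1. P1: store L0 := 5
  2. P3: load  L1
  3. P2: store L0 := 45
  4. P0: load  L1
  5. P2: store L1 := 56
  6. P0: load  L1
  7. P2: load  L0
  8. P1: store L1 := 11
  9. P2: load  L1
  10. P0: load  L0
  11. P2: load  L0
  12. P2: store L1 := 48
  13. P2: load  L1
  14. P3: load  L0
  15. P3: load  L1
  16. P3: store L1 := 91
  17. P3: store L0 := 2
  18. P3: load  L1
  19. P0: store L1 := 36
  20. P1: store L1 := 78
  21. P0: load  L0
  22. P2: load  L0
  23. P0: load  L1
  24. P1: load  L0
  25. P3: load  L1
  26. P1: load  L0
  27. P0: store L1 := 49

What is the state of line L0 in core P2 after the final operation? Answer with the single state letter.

state = S

1. P1: store L0 := 5  bus=[BusRdX]  L0: P0=I P1=M P2=I P3=I  mem[L0]=30
2. P3: load  L1  bus=[BusRd]  L1: P0=I P1=I P2=I P3=S  mem[L1]=0
3. P2: store L0 := 45  bus=[BusRdX,Flush]  L0: P0=I P1=I P2=M P3=I  mem[L0]=5
4. P0: load  L1  bus=[BusRd]  L1: P0=S P1=I P2=I P3=S  mem[L1]=0
5. P2: store L1 := 56  bus=[BusRdX]  L1: P0=I P1=I P2=M P3=I  mem[L1]=0
6. P0: load  L1  bus=[BusRd,Flush]  L1: P0=S P1=I P2=S P3=I  mem[L1]=56
7. P2: load  L0  bus=[-]  L0: P0=I P1=I P2=M P3=I  mem[L0]=5
8. P1: store L1 := 11  bus=[BusRdX]  L1: P0=I P1=M P2=I P3=I  mem[L1]=56
9. P2: load  L1  bus=[BusRd,Flush]  L1: P0=I P1=S P2=S P3=I  mem[L1]=11
10. P0: load  L0  bus=[BusRd,Flush]  L0: P0=S P1=I P2=S P3=I  mem[L0]=45
11. P2: load  L0  bus=[-]  L0: P0=S P1=I P2=S P3=I  mem[L0]=45
12. P2: store L1 := 48  bus=[BusRdX]  L1: P0=I P1=I P2=M P3=I  mem[L1]=11
13. P2: load  L1  bus=[-]  L1: P0=I P1=I P2=M P3=I  mem[L1]=11
14. P3: load  L0  bus=[BusRd]  L0: P0=S P1=I P2=S P3=S  mem[L0]=45
15. P3: load  L1  bus=[BusRd,Flush]  L1: P0=I P1=I P2=S P3=S  mem[L1]=48
16. P3: store L1 := 91  bus=[BusRdX]  L1: P0=I P1=I P2=I P3=M  mem[L1]=48
17. P3: store L0 := 2  bus=[BusRdX]  L0: P0=I P1=I P2=I P3=M  mem[L0]=45
18. P3: load  L1  bus=[-]  L1: P0=I P1=I P2=I P3=M  mem[L1]=48
19. P0: store L1 := 36  bus=[BusRdX,Flush]  L1: P0=M P1=I P2=I P3=I  mem[L1]=91
20. P1: store L1 := 78  bus=[BusRdX,Flush]  L1: P0=I P1=M P2=I P3=I  mem[L1]=36
21. P0: load  L0  bus=[BusRd,Flush]  L0: P0=S P1=I P2=I P3=S  mem[L0]=2
22. P2: load  L0  bus=[BusRd]  L0: P0=S P1=I P2=S P3=S  mem[L0]=2
23. P0: load  L1  bus=[BusRd,Flush]  L1: P0=S P1=S P2=I P3=I  mem[L1]=78
24. P1: load  L0  bus=[BusRd]  L0: P0=S P1=S P2=S P3=S  mem[L0]=2
25. P3: load  L1  bus=[BusRd]  L1: P0=S P1=S P2=I P3=S  mem[L1]=78
26. P1: load  L0  bus=[-]  L0: P0=S P1=S P2=S P3=S  mem[L0]=2
27. P0: store L1 := 49  bus=[BusRdX]  L1: P0=M P1=I P2=I P3=I  mem[L1]=78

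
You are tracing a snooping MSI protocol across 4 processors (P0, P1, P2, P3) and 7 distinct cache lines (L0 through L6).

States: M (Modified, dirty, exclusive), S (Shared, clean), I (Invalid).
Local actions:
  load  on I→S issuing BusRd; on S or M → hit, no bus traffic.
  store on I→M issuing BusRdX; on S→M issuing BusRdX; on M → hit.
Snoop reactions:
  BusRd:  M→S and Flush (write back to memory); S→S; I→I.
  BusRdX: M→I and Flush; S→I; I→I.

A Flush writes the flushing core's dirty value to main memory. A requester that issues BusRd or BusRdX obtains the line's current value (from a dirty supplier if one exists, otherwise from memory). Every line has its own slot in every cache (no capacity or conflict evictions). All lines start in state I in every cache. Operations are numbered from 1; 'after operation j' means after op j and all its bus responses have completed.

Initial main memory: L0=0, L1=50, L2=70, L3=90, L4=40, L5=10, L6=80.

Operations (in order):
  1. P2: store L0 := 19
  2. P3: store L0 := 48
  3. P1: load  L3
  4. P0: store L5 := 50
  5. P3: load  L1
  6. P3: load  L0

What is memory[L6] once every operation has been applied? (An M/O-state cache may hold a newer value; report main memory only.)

step 1: P2: store L0 := 19  ⟶  IIMI  (L0)  txn=BusRdX  M[L0]=0
step 2: P3: store L0 := 48  ⟶  IIIM  (L0)  txn=BusRdX+Flush  M[L0]=19
step 3: P1: load  L3  ⟶  ISII  (L3)  txn=BusRd  M[L3]=90
step 4: P0: store L5 := 50  ⟶  MIII  (L5)  txn=BusRdX  M[L5]=10
step 5: P3: load  L1  ⟶  IIIS  (L1)  txn=BusRd  M[L1]=50
step 6: P3: load  L0  ⟶  IIIM  (L0)  txn=∅  M[L0]=19

memory[L6] = 80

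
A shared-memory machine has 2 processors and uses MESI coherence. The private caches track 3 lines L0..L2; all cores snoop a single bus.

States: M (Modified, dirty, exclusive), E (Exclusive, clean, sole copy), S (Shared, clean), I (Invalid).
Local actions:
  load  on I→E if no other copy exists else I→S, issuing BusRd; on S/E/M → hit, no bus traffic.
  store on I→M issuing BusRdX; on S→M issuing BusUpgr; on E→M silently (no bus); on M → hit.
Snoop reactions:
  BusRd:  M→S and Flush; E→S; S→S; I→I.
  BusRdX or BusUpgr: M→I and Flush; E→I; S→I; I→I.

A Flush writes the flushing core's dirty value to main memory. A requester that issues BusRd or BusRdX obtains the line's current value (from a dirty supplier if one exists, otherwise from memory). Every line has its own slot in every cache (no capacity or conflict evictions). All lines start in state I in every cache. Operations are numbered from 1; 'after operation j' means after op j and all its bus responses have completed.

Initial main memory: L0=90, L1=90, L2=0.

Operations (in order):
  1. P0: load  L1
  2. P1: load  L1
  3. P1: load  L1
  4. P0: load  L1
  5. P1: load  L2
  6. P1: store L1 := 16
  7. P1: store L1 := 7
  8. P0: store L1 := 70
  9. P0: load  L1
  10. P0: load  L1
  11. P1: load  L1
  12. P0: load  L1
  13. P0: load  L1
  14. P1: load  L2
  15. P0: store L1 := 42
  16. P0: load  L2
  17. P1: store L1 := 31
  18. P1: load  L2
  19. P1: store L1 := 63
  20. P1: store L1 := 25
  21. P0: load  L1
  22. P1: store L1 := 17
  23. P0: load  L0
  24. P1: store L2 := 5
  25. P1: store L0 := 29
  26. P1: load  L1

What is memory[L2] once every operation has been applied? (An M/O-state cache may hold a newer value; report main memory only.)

memory[L2] = 0

step 1: P0: load  L1  ⟶  EI  (L1)  txn=BusRd  M[L1]=90
step 2: P1: load  L1  ⟶  SS  (L1)  txn=BusRd  M[L1]=90
step 3: P1: load  L1  ⟶  SS  (L1)  txn=∅  M[L1]=90
step 4: P0: load  L1  ⟶  SS  (L1)  txn=∅  M[L1]=90
step 5: P1: load  L2  ⟶  IE  (L2)  txn=BusRd  M[L2]=0
step 6: P1: store L1 := 16  ⟶  IM  (L1)  txn=BusUpgr  M[L1]=90
step 7: P1: store L1 := 7  ⟶  IM  (L1)  txn=∅  M[L1]=90
step 8: P0: store L1 := 70  ⟶  MI  (L1)  txn=BusRdX+Flush  M[L1]=7
step 9: P0: load  L1  ⟶  MI  (L1)  txn=∅  M[L1]=7
step 10: P0: load  L1  ⟶  MI  (L1)  txn=∅  M[L1]=7
step 11: P1: load  L1  ⟶  SS  (L1)  txn=BusRd+Flush  M[L1]=70
step 12: P0: load  L1  ⟶  SS  (L1)  txn=∅  M[L1]=70
step 13: P0: load  L1  ⟶  SS  (L1)  txn=∅  M[L1]=70
step 14: P1: load  L2  ⟶  IE  (L2)  txn=∅  M[L2]=0
step 15: P0: store L1 := 42  ⟶  MI  (L1)  txn=BusUpgr  M[L1]=70
step 16: P0: load  L2  ⟶  SS  (L2)  txn=BusRd  M[L2]=0
step 17: P1: store L1 := 31  ⟶  IM  (L1)  txn=BusRdX+Flush  M[L1]=42
step 18: P1: load  L2  ⟶  SS  (L2)  txn=∅  M[L2]=0
step 19: P1: store L1 := 63  ⟶  IM  (L1)  txn=∅  M[L1]=42
step 20: P1: store L1 := 25  ⟶  IM  (L1)  txn=∅  M[L1]=42
step 21: P0: load  L1  ⟶  SS  (L1)  txn=BusRd+Flush  M[L1]=25
step 22: P1: store L1 := 17  ⟶  IM  (L1)  txn=BusUpgr  M[L1]=25
step 23: P0: load  L0  ⟶  EI  (L0)  txn=BusRd  M[L0]=90
step 24: P1: store L2 := 5  ⟶  IM  (L2)  txn=BusUpgr  M[L2]=0
step 25: P1: store L0 := 29  ⟶  IM  (L0)  txn=BusRdX  M[L0]=90
step 26: P1: load  L1  ⟶  IM  (L1)  txn=∅  M[L1]=25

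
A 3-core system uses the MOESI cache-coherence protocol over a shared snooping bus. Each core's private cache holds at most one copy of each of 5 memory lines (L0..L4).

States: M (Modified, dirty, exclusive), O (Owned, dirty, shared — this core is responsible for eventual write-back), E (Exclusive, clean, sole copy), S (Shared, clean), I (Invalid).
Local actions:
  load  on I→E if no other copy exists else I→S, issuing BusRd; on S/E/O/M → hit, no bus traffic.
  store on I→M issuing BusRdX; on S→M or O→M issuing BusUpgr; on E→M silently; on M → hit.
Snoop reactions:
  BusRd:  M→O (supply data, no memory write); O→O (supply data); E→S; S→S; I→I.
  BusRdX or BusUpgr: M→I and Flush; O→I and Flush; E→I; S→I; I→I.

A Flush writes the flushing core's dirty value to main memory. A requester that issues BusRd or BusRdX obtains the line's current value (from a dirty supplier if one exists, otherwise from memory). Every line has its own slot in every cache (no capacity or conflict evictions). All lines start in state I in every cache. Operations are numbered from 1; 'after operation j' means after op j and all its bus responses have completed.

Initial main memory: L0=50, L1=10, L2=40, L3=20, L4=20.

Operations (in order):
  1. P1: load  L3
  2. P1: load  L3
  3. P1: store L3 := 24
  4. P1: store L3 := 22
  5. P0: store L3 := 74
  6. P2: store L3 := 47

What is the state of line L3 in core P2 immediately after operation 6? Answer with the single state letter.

step 1: P1: load  L3  ⟶  IEI  (L3)  txn=BusRd  M[L3]=20
step 2: P1: load  L3  ⟶  IEI  (L3)  txn=∅  M[L3]=20
step 3: P1: store L3 := 24  ⟶  IMI  (L3)  txn=∅  M[L3]=20
step 4: P1: store L3 := 22  ⟶  IMI  (L3)  txn=∅  M[L3]=20
step 5: P0: store L3 := 74  ⟶  MII  (L3)  txn=BusRdX+Flush  M[L3]=22
step 6: P2: store L3 := 47  ⟶  IIM  (L3)  txn=BusRdX+Flush  M[L3]=74

state = M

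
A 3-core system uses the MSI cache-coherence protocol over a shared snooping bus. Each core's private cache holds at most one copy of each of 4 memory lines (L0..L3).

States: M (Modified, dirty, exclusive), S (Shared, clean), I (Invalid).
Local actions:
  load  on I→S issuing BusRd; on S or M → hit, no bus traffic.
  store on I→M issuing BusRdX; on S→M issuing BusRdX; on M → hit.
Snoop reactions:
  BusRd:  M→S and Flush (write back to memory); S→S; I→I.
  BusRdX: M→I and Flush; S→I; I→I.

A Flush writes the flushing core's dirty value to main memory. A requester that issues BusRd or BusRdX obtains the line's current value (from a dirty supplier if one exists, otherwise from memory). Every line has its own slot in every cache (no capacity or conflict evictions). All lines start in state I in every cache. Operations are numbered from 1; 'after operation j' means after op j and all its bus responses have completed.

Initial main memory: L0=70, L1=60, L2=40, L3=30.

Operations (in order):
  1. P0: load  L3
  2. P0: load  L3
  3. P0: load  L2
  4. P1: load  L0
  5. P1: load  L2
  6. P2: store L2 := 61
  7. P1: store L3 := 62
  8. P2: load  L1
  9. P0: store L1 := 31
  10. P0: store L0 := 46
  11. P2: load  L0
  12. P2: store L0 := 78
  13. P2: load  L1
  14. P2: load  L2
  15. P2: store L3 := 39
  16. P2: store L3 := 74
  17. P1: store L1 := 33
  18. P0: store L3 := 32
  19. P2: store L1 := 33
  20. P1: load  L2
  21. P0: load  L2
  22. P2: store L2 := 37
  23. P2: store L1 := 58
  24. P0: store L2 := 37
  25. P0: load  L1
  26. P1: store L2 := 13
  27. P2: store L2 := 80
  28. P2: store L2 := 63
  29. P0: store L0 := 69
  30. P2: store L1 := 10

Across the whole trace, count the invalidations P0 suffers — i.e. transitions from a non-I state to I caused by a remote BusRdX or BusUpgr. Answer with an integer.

step 1: P0: load  L3  ⟶  SII  (L3)  txn=BusRd  M[L3]=30
step 2: P0: load  L3  ⟶  SII  (L3)  txn=∅  M[L3]=30
step 3: P0: load  L2  ⟶  SII  (L2)  txn=BusRd  M[L2]=40
step 4: P1: load  L0  ⟶  ISI  (L0)  txn=BusRd  M[L0]=70
step 5: P1: load  L2  ⟶  SSI  (L2)  txn=BusRd  M[L2]=40
step 6: P2: store L2 := 61  ⟶  IIM  (L2)  txn=BusRdX  M[L2]=40
step 7: P1: store L3 := 62  ⟶  IMI  (L3)  txn=BusRdX  M[L3]=30
step 8: P2: load  L1  ⟶  IIS  (L1)  txn=BusRd  M[L1]=60
step 9: P0: store L1 := 31  ⟶  MII  (L1)  txn=BusRdX  M[L1]=60
step 10: P0: store L0 := 46  ⟶  MII  (L0)  txn=BusRdX  M[L0]=70
step 11: P2: load  L0  ⟶  SIS  (L0)  txn=BusRd+Flush  M[L0]=46
step 12: P2: store L0 := 78  ⟶  IIM  (L0)  txn=BusRdX  M[L0]=46
step 13: P2: load  L1  ⟶  SIS  (L1)  txn=BusRd+Flush  M[L1]=31
step 14: P2: load  L2  ⟶  IIM  (L2)  txn=∅  M[L2]=40
step 15: P2: store L3 := 39  ⟶  IIM  (L3)  txn=BusRdX+Flush  M[L3]=62
step 16: P2: store L3 := 74  ⟶  IIM  (L3)  txn=∅  M[L3]=62
step 17: P1: store L1 := 33  ⟶  IMI  (L1)  txn=BusRdX  M[L1]=31
step 18: P0: store L3 := 32  ⟶  MII  (L3)  txn=BusRdX+Flush  M[L3]=74
step 19: P2: store L1 := 33  ⟶  IIM  (L1)  txn=BusRdX+Flush  M[L1]=33
step 20: P1: load  L2  ⟶  ISS  (L2)  txn=BusRd+Flush  M[L2]=61
step 21: P0: load  L2  ⟶  SSS  (L2)  txn=BusRd  M[L2]=61
step 22: P2: store L2 := 37  ⟶  IIM  (L2)  txn=BusRdX  M[L2]=61
step 23: P2: store L1 := 58  ⟶  IIM  (L1)  txn=∅  M[L1]=33
step 24: P0: store L2 := 37  ⟶  MII  (L2)  txn=BusRdX+Flush  M[L2]=37
step 25: P0: load  L1  ⟶  SIS  (L1)  txn=BusRd+Flush  M[L1]=58
step 26: P1: store L2 := 13  ⟶  IMI  (L2)  txn=BusRdX+Flush  M[L2]=37
step 27: P2: store L2 := 80  ⟶  IIM  (L2)  txn=BusRdX+Flush  M[L2]=13
step 28: P2: store L2 := 63  ⟶  IIM  (L2)  txn=∅  M[L2]=13
step 29: P0: store L0 := 69  ⟶  MII  (L0)  txn=BusRdX+Flush  M[L0]=78
step 30: P2: store L1 := 10  ⟶  IIM  (L1)  txn=BusRdX  M[L1]=58

invalidations = 7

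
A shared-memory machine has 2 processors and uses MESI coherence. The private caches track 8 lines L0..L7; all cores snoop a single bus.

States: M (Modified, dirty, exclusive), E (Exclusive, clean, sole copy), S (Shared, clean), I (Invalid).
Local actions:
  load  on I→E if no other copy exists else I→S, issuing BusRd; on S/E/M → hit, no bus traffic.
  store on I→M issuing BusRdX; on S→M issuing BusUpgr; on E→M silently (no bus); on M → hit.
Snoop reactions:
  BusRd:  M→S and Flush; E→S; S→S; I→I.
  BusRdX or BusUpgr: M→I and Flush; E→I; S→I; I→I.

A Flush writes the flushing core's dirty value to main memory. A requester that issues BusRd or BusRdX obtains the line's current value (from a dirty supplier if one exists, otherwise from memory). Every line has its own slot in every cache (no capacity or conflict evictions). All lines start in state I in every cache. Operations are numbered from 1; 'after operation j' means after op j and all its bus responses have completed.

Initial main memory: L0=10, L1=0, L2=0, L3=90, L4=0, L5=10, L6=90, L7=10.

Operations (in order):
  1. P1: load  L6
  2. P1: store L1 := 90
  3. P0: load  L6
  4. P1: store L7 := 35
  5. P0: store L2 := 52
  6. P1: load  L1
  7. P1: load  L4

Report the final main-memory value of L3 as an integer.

  op1 P1: load  L6 → I/E on L6; bus BusRd; mem=90
  op2 P1: store L1 := 90 → I/M on L1; bus BusRdX; mem=0
  op3 P0: load  L6 → S/S on L6; bus BusRd; mem=90
  op4 P1: store L7 := 35 → I/M on L7; bus BusRdX; mem=10
  op5 P0: store L2 := 52 → M/I on L2; bus BusRdX; mem=0
  op6 P1: load  L1 → I/M on L1; bus (none); mem=0
  op7 P1: load  L4 → I/E on L4; bus BusRd; mem=0

memory[L3] = 90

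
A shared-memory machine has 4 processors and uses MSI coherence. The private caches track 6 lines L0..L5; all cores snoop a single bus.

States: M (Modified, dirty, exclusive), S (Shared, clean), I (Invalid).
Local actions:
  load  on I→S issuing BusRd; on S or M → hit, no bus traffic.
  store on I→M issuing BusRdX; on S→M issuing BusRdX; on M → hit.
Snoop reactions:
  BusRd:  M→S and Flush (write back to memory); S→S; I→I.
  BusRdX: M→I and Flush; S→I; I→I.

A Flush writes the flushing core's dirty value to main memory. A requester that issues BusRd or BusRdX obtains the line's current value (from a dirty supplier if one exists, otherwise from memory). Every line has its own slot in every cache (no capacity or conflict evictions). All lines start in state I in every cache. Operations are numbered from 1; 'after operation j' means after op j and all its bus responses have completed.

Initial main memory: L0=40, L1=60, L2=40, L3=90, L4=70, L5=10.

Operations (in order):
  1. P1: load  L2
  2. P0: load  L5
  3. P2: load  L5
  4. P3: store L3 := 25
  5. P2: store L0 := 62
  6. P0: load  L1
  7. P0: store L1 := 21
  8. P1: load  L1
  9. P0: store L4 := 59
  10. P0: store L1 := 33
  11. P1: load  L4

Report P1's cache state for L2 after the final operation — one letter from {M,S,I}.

state = S

[1] P1: load  L2 | P0:I, P1:S(40), P2:I, P3:I | bus: BusRd
[2] P0: load  L5 | P0:S(10), P1:I, P2:I, P3:I | bus: BusRd
[3] P2: load  L5 | P0:S(10), P1:I, P2:S(10), P3:I | bus: BusRd
[4] P3: store L3 := 25 | P0:I, P1:I, P2:I, P3:M(25) | bus: BusRdX
[5] P2: store L0 := 62 | P0:I, P1:I, P2:M(62), P3:I | bus: BusRdX
[6] P0: load  L1 | P0:S(60), P1:I, P2:I, P3:I | bus: BusRd
[7] P0: store L1 := 21 | P0:M(21), P1:I, P2:I, P3:I | bus: BusRdX
[8] P1: load  L1 | P0:S(21), P1:S(21), P2:I, P3:I | bus: BusRd,Flush
[9] P0: store L4 := 59 | P0:M(59), P1:I, P2:I, P3:I | bus: BusRdX
[10] P0: store L1 := 33 | P0:M(33), P1:I, P2:I, P3:I | bus: BusRdX
[11] P1: load  L4 | P0:S(59), P1:S(59), P2:I, P3:I | bus: BusRd,Flush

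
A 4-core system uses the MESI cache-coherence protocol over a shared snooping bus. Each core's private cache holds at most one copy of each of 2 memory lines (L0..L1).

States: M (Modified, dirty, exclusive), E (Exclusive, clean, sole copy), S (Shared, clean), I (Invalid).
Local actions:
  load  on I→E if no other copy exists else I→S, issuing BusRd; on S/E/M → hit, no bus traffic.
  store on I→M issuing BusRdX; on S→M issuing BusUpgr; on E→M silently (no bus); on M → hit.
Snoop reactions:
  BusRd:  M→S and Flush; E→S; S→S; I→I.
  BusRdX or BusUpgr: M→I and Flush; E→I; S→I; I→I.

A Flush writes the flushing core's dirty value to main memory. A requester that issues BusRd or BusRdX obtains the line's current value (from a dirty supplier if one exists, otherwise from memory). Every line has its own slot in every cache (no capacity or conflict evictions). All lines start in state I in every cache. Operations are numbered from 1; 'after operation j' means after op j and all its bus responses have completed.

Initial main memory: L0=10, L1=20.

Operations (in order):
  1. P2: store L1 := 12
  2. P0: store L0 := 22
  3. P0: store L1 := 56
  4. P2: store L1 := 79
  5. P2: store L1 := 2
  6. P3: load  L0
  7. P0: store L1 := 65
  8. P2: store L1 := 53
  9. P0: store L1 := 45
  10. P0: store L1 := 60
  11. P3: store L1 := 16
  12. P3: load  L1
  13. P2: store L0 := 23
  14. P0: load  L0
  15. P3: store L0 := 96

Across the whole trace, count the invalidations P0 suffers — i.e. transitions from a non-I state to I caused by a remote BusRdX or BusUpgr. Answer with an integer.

step 1: P2: store L1 := 12  ⟶  IIMI  (L1)  txn=BusRdX  M[L1]=20
step 2: P0: store L0 := 22  ⟶  MIII  (L0)  txn=BusRdX  M[L0]=10
step 3: P0: store L1 := 56  ⟶  MIII  (L1)  txn=BusRdX+Flush  M[L1]=12
step 4: P2: store L1 := 79  ⟶  IIMI  (L1)  txn=BusRdX+Flush  M[L1]=56
step 5: P2: store L1 := 2  ⟶  IIMI  (L1)  txn=∅  M[L1]=56
step 6: P3: load  L0  ⟶  SIIS  (L0)  txn=BusRd+Flush  M[L0]=22
step 7: P0: store L1 := 65  ⟶  MIII  (L1)  txn=BusRdX+Flush  M[L1]=2
step 8: P2: store L1 := 53  ⟶  IIMI  (L1)  txn=BusRdX+Flush  M[L1]=65
step 9: P0: store L1 := 45  ⟶  MIII  (L1)  txn=BusRdX+Flush  M[L1]=53
step 10: P0: store L1 := 60  ⟶  MIII  (L1)  txn=∅  M[L1]=53
step 11: P3: store L1 := 16  ⟶  IIIM  (L1)  txn=BusRdX+Flush  M[L1]=60
step 12: P3: load  L1  ⟶  IIIM  (L1)  txn=∅  M[L1]=60
step 13: P2: store L0 := 23  ⟶  IIMI  (L0)  txn=BusRdX  M[L0]=22
step 14: P0: load  L0  ⟶  SISI  (L0)  txn=BusRd+Flush  M[L0]=23
step 15: P3: store L0 := 96  ⟶  IIIM  (L0)  txn=BusRdX  M[L0]=23

invalidations = 5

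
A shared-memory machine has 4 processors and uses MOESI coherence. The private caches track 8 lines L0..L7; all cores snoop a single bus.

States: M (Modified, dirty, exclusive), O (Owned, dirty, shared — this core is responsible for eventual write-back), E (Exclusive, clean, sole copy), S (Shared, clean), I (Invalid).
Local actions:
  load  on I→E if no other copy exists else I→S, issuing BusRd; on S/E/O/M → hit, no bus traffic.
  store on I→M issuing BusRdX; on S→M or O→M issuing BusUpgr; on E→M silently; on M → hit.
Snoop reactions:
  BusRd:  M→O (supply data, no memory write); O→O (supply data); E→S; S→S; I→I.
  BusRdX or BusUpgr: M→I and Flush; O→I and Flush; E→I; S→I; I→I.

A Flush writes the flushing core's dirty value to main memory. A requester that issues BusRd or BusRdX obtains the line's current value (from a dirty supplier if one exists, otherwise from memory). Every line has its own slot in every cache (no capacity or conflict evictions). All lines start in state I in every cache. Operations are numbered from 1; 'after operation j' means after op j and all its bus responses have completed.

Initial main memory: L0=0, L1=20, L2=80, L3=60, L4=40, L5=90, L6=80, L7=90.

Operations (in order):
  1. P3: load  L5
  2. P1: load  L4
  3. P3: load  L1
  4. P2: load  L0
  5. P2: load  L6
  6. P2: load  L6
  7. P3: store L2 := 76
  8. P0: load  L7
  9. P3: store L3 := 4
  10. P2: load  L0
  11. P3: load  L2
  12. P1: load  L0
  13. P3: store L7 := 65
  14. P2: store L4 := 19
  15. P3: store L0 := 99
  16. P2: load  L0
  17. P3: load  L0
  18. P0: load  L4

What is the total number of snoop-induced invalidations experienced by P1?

  op1 P3: load  L5 → I/I/I/E on L5; bus BusRd; mem=90
  op2 P1: load  L4 → I/E/I/I on L4; bus BusRd; mem=40
  op3 P3: load  L1 → I/I/I/E on L1; bus BusRd; mem=20
  op4 P2: load  L0 → I/I/E/I on L0; bus BusRd; mem=0
  op5 P2: load  L6 → I/I/E/I on L6; bus BusRd; mem=80
  op6 P2: load  L6 → I/I/E/I on L6; bus (none); mem=80
  op7 P3: store L2 := 76 → I/I/I/M on L2; bus BusRdX; mem=80
  op8 P0: load  L7 → E/I/I/I on L7; bus BusRd; mem=90
  op9 P3: store L3 := 4 → I/I/I/M on L3; bus BusRdX; mem=60
  op10 P2: load  L0 → I/I/E/I on L0; bus (none); mem=0
  op11 P3: load  L2 → I/I/I/M on L2; bus (none); mem=80
  op12 P1: load  L0 → I/S/S/I on L0; bus BusRd; mem=0
  op13 P3: store L7 := 65 → I/I/I/M on L7; bus BusRdX; mem=90
  op14 P2: store L4 := 19 → I/I/M/I on L4; bus BusRdX; mem=40
  op15 P3: store L0 := 99 → I/I/I/M on L0; bus BusRdX; mem=0
  op16 P2: load  L0 → I/I/S/O on L0; bus BusRd; mem=0
  op17 P3: load  L0 → I/I/S/O on L0; bus (none); mem=0
  op18 P0: load  L4 → S/I/O/I on L4; bus BusRd; mem=40

invalidations = 2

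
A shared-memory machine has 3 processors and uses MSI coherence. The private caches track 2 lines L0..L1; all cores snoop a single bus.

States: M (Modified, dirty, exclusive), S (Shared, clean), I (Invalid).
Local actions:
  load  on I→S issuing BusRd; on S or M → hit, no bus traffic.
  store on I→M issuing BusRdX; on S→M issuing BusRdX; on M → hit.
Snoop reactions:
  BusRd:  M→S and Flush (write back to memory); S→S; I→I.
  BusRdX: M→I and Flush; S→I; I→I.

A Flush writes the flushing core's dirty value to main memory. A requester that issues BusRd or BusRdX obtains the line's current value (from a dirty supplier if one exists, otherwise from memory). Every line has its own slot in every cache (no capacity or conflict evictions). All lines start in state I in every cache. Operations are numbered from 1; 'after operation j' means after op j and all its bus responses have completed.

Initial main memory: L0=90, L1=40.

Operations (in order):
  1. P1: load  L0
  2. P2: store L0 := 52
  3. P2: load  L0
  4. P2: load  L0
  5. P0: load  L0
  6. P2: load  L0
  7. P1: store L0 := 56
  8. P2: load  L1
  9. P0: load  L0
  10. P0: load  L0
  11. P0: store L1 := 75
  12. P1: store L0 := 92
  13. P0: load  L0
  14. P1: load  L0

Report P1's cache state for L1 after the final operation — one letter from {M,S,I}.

state = I

[1] P1: load  L0 | P0:I, P1:S(90), P2:I | bus: BusRd
[2] P2: store L0 := 52 | P0:I, P1:I, P2:M(52) | bus: BusRdX
[3] P2: load  L0 | P0:I, P1:I, P2:M(52) | bus: none
[4] P2: load  L0 | P0:I, P1:I, P2:M(52) | bus: none
[5] P0: load  L0 | P0:S(52), P1:I, P2:S(52) | bus: BusRd,Flush
[6] P2: load  L0 | P0:S(52), P1:I, P2:S(52) | bus: none
[7] P1: store L0 := 56 | P0:I, P1:M(56), P2:I | bus: BusRdX
[8] P2: load  L1 | P0:I, P1:I, P2:S(40) | bus: BusRd
[9] P0: load  L0 | P0:S(56), P1:S(56), P2:I | bus: BusRd,Flush
[10] P0: load  L0 | P0:S(56), P1:S(56), P2:I | bus: none
[11] P0: store L1 := 75 | P0:M(75), P1:I, P2:I | bus: BusRdX
[12] P1: store L0 := 92 | P0:I, P1:M(92), P2:I | bus: BusRdX
[13] P0: load  L0 | P0:S(92), P1:S(92), P2:I | bus: BusRd,Flush
[14] P1: load  L0 | P0:S(92), P1:S(92), P2:I | bus: none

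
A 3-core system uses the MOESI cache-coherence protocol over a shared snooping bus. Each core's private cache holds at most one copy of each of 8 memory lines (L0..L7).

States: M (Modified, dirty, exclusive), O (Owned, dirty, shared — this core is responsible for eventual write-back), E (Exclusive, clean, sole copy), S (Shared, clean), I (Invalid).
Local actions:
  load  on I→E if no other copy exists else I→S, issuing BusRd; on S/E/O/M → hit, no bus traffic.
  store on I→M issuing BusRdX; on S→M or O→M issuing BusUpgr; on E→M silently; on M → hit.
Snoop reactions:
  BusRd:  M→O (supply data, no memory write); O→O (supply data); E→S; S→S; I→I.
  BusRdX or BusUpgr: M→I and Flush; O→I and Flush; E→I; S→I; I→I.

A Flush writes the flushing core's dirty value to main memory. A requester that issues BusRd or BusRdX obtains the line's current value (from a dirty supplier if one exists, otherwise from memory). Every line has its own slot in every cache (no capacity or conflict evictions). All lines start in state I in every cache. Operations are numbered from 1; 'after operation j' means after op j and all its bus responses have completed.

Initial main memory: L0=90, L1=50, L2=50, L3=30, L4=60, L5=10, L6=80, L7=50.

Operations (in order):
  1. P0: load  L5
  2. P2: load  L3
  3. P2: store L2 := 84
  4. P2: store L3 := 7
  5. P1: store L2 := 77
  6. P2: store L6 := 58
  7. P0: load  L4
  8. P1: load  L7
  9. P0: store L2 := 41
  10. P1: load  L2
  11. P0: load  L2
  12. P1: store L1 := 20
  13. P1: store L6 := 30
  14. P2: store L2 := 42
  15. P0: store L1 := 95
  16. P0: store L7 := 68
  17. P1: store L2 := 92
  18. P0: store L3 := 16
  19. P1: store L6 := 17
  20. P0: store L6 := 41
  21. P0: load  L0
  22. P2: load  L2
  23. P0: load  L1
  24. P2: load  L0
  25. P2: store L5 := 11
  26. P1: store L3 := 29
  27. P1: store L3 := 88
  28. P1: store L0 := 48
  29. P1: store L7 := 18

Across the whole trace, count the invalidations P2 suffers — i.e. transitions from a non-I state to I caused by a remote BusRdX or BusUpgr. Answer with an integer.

invalidations = 5

1. P0: load  L5  bus=[BusRd]  L5: P0=E P1=I P2=I  mem[L5]=10
2. P2: load  L3  bus=[BusRd]  L3: P0=I P1=I P2=E  mem[L3]=30
3. P2: store L2 := 84  bus=[BusRdX]  L2: P0=I P1=I P2=M  mem[L2]=50
4. P2: store L3 := 7  bus=[-]  L3: P0=I P1=I P2=M  mem[L3]=30
5. P1: store L2 := 77  bus=[BusRdX,Flush]  L2: P0=I P1=M P2=I  mem[L2]=84
6. P2: store L6 := 58  bus=[BusRdX]  L6: P0=I P1=I P2=M  mem[L6]=80
7. P0: load  L4  bus=[BusRd]  L4: P0=E P1=I P2=I  mem[L4]=60
8. P1: load  L7  bus=[BusRd]  L7: P0=I P1=E P2=I  mem[L7]=50
9. P0: store L2 := 41  bus=[BusRdX,Flush]  L2: P0=M P1=I P2=I  mem[L2]=77
10. P1: load  L2  bus=[BusRd]  L2: P0=O P1=S P2=I  mem[L2]=77
11. P0: load  L2  bus=[-]  L2: P0=O P1=S P2=I  mem[L2]=77
12. P1: store L1 := 20  bus=[BusRdX]  L1: P0=I P1=M P2=I  mem[L1]=50
13. P1: store L6 := 30  bus=[BusRdX,Flush]  L6: P0=I P1=M P2=I  mem[L6]=58
14. P2: store L2 := 42  bus=[BusRdX,Flush]  L2: P0=I P1=I P2=M  mem[L2]=41
15. P0: store L1 := 95  bus=[BusRdX,Flush]  L1: P0=M P1=I P2=I  mem[L1]=20
16. P0: store L7 := 68  bus=[BusRdX]  L7: P0=M P1=I P2=I  mem[L7]=50
17. P1: store L2 := 92  bus=[BusRdX,Flush]  L2: P0=I P1=M P2=I  mem[L2]=42
18. P0: store L3 := 16  bus=[BusRdX,Flush]  L3: P0=M P1=I P2=I  mem[L3]=7
19. P1: store L6 := 17  bus=[-]  L6: P0=I P1=M P2=I  mem[L6]=58
20. P0: store L6 := 41  bus=[BusRdX,Flush]  L6: P0=M P1=I P2=I  mem[L6]=17
21. P0: load  L0  bus=[BusRd]  L0: P0=E P1=I P2=I  mem[L0]=90
22. P2: load  L2  bus=[BusRd]  L2: P0=I P1=O P2=S  mem[L2]=42
23. P0: load  L1  bus=[-]  L1: P0=M P1=I P2=I  mem[L1]=20
24. P2: load  L0  bus=[BusRd]  L0: P0=S P1=I P2=S  mem[L0]=90
25. P2: store L5 := 11  bus=[BusRdX]  L5: P0=I P1=I P2=M  mem[L5]=10
26. P1: store L3 := 29  bus=[BusRdX,Flush]  L3: P0=I P1=M P2=I  mem[L3]=16
27. P1: store L3 := 88  bus=[-]  L3: P0=I P1=M P2=I  mem[L3]=16
28. P1: store L0 := 48  bus=[BusRdX]  L0: P0=I P1=M P2=I  mem[L0]=90
29. P1: store L7 := 18  bus=[BusRdX,Flush]  L7: P0=I P1=M P2=I  mem[L7]=68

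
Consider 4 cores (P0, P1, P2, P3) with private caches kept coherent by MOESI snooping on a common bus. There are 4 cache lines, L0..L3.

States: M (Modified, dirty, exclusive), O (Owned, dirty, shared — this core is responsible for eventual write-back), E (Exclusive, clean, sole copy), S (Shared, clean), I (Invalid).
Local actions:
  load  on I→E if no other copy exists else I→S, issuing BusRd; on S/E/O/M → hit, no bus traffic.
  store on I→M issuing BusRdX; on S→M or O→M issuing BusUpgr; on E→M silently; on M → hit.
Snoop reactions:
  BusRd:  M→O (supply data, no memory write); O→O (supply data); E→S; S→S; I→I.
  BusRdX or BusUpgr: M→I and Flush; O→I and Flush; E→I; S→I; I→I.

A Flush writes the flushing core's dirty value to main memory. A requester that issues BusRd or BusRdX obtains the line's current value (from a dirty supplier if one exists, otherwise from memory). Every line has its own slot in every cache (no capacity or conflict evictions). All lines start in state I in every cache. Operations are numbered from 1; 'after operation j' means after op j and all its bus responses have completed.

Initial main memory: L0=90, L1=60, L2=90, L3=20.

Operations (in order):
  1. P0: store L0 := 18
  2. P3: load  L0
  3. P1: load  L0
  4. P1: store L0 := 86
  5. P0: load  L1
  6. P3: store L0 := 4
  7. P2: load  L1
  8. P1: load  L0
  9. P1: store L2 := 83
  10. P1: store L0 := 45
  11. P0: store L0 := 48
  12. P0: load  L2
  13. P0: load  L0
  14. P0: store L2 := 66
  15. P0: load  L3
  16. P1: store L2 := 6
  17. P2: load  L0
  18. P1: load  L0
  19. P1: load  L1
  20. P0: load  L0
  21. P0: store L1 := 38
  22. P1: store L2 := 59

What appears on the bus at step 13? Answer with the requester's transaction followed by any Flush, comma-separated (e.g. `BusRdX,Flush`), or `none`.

bus = none

1. P0: store L0 := 18  bus=[BusRdX]  L0: P0=M P1=I P2=I P3=I  mem[L0]=90
2. P3: load  L0  bus=[BusRd]  L0: P0=O P1=I P2=I P3=S  mem[L0]=90
3. P1: load  L0  bus=[BusRd]  L0: P0=O P1=S P2=I P3=S  mem[L0]=90
4. P1: store L0 := 86  bus=[BusUpgr,Flush]  L0: P0=I P1=M P2=I P3=I  mem[L0]=18
5. P0: load  L1  bus=[BusRd]  L1: P0=E P1=I P2=I P3=I  mem[L1]=60
6. P3: store L0 := 4  bus=[BusRdX,Flush]  L0: P0=I P1=I P2=I P3=M  mem[L0]=86
7. P2: load  L1  bus=[BusRd]  L1: P0=S P1=I P2=S P3=I  mem[L1]=60
8. P1: load  L0  bus=[BusRd]  L0: P0=I P1=S P2=I P3=O  mem[L0]=86
9. P1: store L2 := 83  bus=[BusRdX]  L2: P0=I P1=M P2=I P3=I  mem[L2]=90
10. P1: store L0 := 45  bus=[BusUpgr,Flush]  L0: P0=I P1=M P2=I P3=I  mem[L0]=4
11. P0: store L0 := 48  bus=[BusRdX,Flush]  L0: P0=M P1=I P2=I P3=I  mem[L0]=45
12. P0: load  L2  bus=[BusRd]  L2: P0=S P1=O P2=I P3=I  mem[L2]=90
13. P0: load  L0  bus=[-]  L0: P0=M P1=I P2=I P3=I  mem[L0]=45
14. P0: store L2 := 66  bus=[BusUpgr,Flush]  L2: P0=M P1=I P2=I P3=I  mem[L2]=83
15. P0: load  L3  bus=[BusRd]  L3: P0=E P1=I P2=I P3=I  mem[L3]=20
16. P1: store L2 := 6  bus=[BusRdX,Flush]  L2: P0=I P1=M P2=I P3=I  mem[L2]=66
17. P2: load  L0  bus=[BusRd]  L0: P0=O P1=I P2=S P3=I  mem[L0]=45
18. P1: load  L0  bus=[BusRd]  L0: P0=O P1=S P2=S P3=I  mem[L0]=45
19. P1: load  L1  bus=[BusRd]  L1: P0=S P1=S P2=S P3=I  mem[L1]=60
20. P0: load  L0  bus=[-]  L0: P0=O P1=S P2=S P3=I  mem[L0]=45
21. P0: store L1 := 38  bus=[BusUpgr]  L1: P0=M P1=I P2=I P3=I  mem[L1]=60
22. P1: store L2 := 59  bus=[-]  L2: P0=I P1=M P2=I P3=I  mem[L2]=66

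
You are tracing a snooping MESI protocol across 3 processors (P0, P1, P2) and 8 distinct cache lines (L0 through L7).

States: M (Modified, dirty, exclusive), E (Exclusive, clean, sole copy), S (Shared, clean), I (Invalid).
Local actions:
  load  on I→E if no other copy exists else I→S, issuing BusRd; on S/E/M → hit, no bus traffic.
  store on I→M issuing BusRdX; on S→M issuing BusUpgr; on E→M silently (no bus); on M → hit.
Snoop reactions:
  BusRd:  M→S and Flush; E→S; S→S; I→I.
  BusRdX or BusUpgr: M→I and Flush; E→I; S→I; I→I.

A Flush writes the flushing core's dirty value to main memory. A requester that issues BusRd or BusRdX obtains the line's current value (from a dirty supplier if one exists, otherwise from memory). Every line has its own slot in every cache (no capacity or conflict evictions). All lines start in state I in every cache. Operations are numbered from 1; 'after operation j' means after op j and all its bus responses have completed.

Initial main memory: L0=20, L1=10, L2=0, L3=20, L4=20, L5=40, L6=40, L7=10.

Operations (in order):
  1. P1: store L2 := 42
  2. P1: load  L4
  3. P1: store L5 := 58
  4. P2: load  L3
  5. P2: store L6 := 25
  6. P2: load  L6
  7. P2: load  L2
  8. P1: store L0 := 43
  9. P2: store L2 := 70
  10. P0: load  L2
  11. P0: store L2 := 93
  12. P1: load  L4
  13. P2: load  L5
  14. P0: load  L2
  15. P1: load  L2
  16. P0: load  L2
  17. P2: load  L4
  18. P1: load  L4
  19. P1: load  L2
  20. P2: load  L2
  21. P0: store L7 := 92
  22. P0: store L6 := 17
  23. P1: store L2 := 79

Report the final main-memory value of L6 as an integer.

memory[L6] = 25

  op1 P1: store L2 := 42 → I/M/I on L2; bus BusRdX; mem=0
  op2 P1: load  L4 → I/E/I on L4; bus BusRd; mem=20
  op3 P1: store L5 := 58 → I/M/I on L5; bus BusRdX; mem=40
  op4 P2: load  L3 → I/I/E on L3; bus BusRd; mem=20
  op5 P2: store L6 := 25 → I/I/M on L6; bus BusRdX; mem=40
  op6 P2: load  L6 → I/I/M on L6; bus (none); mem=40
  op7 P2: load  L2 → I/S/S on L2; bus BusRd Flush; mem=42
  op8 P1: store L0 := 43 → I/M/I on L0; bus BusRdX; mem=20
  op9 P2: store L2 := 70 → I/I/M on L2; bus BusUpgr; mem=42
  op10 P0: load  L2 → S/I/S on L2; bus BusRd Flush; mem=70
  op11 P0: store L2 := 93 → M/I/I on L2; bus BusUpgr; mem=70
  op12 P1: load  L4 → I/E/I on L4; bus (none); mem=20
  op13 P2: load  L5 → I/S/S on L5; bus BusRd Flush; mem=58
  op14 P0: load  L2 → M/I/I on L2; bus (none); mem=70
  op15 P1: load  L2 → S/S/I on L2; bus BusRd Flush; mem=93
  op16 P0: load  L2 → S/S/I on L2; bus (none); mem=93
  op17 P2: load  L4 → I/S/S on L4; bus BusRd; mem=20
  op18 P1: load  L4 → I/S/S on L4; bus (none); mem=20
  op19 P1: load  L2 → S/S/I on L2; bus (none); mem=93
  op20 P2: load  L2 → S/S/S on L2; bus BusRd; mem=93
  op21 P0: store L7 := 92 → M/I/I on L7; bus BusRdX; mem=10
  op22 P0: store L6 := 17 → M/I/I on L6; bus BusRdX Flush; mem=25
  op23 P1: store L2 := 79 → I/M/I on L2; bus BusUpgr; mem=93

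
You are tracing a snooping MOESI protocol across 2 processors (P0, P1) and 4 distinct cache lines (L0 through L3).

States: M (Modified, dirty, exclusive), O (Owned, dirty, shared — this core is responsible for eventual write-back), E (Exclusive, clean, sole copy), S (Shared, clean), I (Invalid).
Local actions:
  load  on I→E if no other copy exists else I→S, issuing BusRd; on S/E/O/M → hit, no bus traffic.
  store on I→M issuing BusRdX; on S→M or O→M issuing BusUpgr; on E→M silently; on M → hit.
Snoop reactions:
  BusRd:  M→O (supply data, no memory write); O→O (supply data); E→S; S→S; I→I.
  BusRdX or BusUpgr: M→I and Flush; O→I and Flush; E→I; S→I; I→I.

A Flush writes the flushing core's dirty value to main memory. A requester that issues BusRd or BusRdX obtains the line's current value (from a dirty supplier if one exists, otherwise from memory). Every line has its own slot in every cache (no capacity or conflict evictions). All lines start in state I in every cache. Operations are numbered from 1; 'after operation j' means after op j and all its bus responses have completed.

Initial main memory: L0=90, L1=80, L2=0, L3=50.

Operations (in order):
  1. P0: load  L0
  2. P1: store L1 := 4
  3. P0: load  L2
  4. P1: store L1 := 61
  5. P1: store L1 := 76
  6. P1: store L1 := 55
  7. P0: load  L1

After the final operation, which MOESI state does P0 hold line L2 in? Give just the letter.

[1] P0: load  L0 | P0:E(90), P1:I | bus: BusRd
[2] P1: store L1 := 4 | P0:I, P1:M(4) | bus: BusRdX
[3] P0: load  L2 | P0:E(0), P1:I | bus: BusRd
[4] P1: store L1 := 61 | P0:I, P1:M(61) | bus: none
[5] P1: store L1 := 76 | P0:I, P1:M(76) | bus: none
[6] P1: store L1 := 55 | P0:I, P1:M(55) | bus: none
[7] P0: load  L1 | P0:S(55), P1:O(55) | bus: BusRd

state = E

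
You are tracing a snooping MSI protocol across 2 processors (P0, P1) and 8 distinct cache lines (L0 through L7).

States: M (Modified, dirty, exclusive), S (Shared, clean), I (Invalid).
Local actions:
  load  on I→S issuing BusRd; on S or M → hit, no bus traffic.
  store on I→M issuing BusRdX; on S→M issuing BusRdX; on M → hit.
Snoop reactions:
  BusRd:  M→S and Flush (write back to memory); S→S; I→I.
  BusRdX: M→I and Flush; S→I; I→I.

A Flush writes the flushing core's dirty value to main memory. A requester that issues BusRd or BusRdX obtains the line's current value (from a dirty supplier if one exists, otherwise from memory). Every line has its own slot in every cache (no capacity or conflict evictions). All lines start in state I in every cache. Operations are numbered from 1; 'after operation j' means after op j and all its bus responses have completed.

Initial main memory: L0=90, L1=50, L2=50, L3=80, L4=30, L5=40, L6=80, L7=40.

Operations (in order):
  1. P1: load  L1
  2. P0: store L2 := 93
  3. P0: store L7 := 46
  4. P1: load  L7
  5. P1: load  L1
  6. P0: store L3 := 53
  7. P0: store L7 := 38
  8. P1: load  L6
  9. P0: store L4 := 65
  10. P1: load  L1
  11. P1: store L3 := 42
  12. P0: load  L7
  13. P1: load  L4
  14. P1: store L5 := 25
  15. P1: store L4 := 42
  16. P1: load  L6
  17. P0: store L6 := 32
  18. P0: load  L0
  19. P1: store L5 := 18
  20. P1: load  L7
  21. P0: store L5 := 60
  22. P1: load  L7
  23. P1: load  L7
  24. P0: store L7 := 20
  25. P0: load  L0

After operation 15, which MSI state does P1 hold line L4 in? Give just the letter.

  op1 P1: load  L1 → I/S on L1; bus BusRd; mem=50
  op2 P0: store L2 := 93 → M/I on L2; bus BusRdX; mem=50
  op3 P0: store L7 := 46 → M/I on L7; bus BusRdX; mem=40
  op4 P1: load  L7 → S/S on L7; bus BusRd Flush; mem=46
  op5 P1: load  L1 → I/S on L1; bus (none); mem=50
  op6 P0: store L3 := 53 → M/I on L3; bus BusRdX; mem=80
  op7 P0: store L7 := 38 → M/I on L7; bus BusRdX; mem=46
  op8 P1: load  L6 → I/S on L6; bus BusRd; mem=80
  op9 P0: store L4 := 65 → M/I on L4; bus BusRdX; mem=30
  op10 P1: load  L1 → I/S on L1; bus (none); mem=50
  op11 P1: store L3 := 42 → I/M on L3; bus BusRdX Flush; mem=53
  op12 P0: load  L7 → M/I on L7; bus (none); mem=46
  op13 P1: load  L4 → S/S on L4; bus BusRd Flush; mem=65
  op14 P1: store L5 := 25 → I/M on L5; bus BusRdX; mem=40
  op15 P1: store L4 := 42 → I/M on L4; bus BusRdX; mem=65
  op16 P1: load  L6 → I/S on L6; bus (none); mem=80
  op17 P0: store L6 := 32 → M/I on L6; bus BusRdX; mem=80
  op18 P0: load  L0 → S/I on L0; bus BusRd; mem=90
  op19 P1: store L5 := 18 → I/M on L5; bus (none); mem=40
  op20 P1: load  L7 → S/S on L7; bus BusRd Flush; mem=38
  op21 P0: store L5 := 60 → M/I on L5; bus BusRdX Flush; mem=18
  op22 P1: load  L7 → S/S on L7; bus (none); mem=38
  op23 P1: load  L7 → S/S on L7; bus (none); mem=38
  op24 P0: store L7 := 20 → M/I on L7; bus BusRdX; mem=38
  op25 P0: load  L0 → S/I on L0; bus (none); mem=90

state = M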